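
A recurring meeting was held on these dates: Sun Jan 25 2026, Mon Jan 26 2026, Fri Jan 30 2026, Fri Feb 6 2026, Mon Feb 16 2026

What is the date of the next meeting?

Sun Mar 1 2026

Gaps: 1, 4, 7, 10 days — each gap is 3 larger than the previous one.
Next gap: 13 days. Mon Feb 16 2026 + 13 days = Sun Mar 1 2026.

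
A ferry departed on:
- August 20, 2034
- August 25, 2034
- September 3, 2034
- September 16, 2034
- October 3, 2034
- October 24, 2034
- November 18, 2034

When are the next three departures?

December 17, 2034; January 19, 2035; February 25, 2035

Intervals are 5, 9, 13, 17, 21, 25 days — an arithmetic progression with common difference 4.
Next gap: 29 days. November 18, 2034 + 29 days = December 17, 2034.
Next gap: 33 days. December 17, 2034 + 33 days = January 19, 2035.
Next gap: 37 days. January 19, 2035 + 37 days = February 25, 2035.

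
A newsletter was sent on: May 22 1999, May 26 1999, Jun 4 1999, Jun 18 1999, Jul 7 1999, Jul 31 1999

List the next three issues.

Aug 29 1999, Oct 2 1999, Nov 10 1999

Gaps: 4, 9, 14, 19, 24 days — each gap is 5 larger than the previous one.
Next gap: 29 days. Jul 31 1999 + 29 days = Aug 29 1999.
Next gap: 34 days. Aug 29 1999 + 34 days = Oct 2 1999.
Next gap: 39 days. Oct 2 1999 + 39 days = Nov 10 1999.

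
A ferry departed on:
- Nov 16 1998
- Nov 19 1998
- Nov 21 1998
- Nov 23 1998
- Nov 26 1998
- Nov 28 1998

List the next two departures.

Gaps: 3, 2, 2, 3, 2 days — not constant, but cyclic with period 3.
The events fall on every Monday, Thursday and Saturday.
The following Monday is Nov 30 1998.
The following Thursday is Dec 3 1998.

Nov 30 1998, Dec 3 1998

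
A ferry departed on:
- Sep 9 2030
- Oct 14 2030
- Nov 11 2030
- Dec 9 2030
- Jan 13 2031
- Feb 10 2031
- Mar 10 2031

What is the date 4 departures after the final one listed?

Jul 14 2031

All dates are Mondays, 35, 28, 28, 35, 28, 28 days apart.
Specifically, the 2nd Monday of each month.
April 2031 — 2nd Monday is Apr 14 2031.
2nd Monday of May 2031: May 12 2031.
2nd Monday of June 2031: Jun 9 2031.
2nd Monday of July 2031: Jul 14 2031.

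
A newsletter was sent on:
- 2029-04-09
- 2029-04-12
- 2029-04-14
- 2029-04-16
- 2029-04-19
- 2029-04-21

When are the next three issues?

Every event lands on a Monday or Thursday or Saturday (gaps cycle 3, 2, 2, 3, 2).
So the schedule is: every Monday, Thursday and Saturday.
Next Monday: 2029-04-23.
Next Thursday: 2029-04-26.
Next Saturday: 2029-04-28.

2029-04-23, 2029-04-26, 2029-04-28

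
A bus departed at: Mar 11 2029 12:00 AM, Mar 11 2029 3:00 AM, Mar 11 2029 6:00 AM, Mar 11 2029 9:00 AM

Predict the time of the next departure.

Gaps: 3, 3, 3 hours — each event is 3 hours after the previous one.
Mar 11 2029 9:00 AM + 3 h = Mar 11 2029 12:00 PM.

Mar 11 2029 12:00 PM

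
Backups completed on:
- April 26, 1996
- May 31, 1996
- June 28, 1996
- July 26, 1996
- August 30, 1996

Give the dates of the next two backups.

September 27, 1996; October 25, 1996

Every date is a Friday; gaps 35, 28, 28, 35 days.
Each is the last Friday of its month (at least one falls on the 29th or later, ruling out '4th Friday').
September 1996 ends with Friday September 27, 1996.
Last Friday of October 1996: October 25, 1996.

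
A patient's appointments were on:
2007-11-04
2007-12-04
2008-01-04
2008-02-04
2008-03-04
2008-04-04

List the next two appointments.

2008-05-04, 2008-06-04

The day-of-month is always 4 (30, 31, 31, 29, 31 days between events).
So this recurs on the 4th of each month.
Next: May 2008 → 2008-05-04.
June 2008: 2008-06-04.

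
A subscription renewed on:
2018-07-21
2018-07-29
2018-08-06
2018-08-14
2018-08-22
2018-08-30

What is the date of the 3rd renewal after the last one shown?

Every event comes 8 days after the last (8, 8, 8, 8, 8).
2018-08-30 + 8 days = 2018-09-07.
2018-09-07 + 8 days = 2018-09-15.
2018-09-15 + 8 days = 2018-09-23.

2018-09-23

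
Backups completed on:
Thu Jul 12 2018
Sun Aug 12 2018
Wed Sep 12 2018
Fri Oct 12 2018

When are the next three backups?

Each date is the 12th; the gaps (31, 31, 30) track the month lengths.
The rule is the 12th of each month.
November 2018: Mon Nov 12 2018.
December 2018: Wed Dec 12 2018.
Next: January 2019 → Sat Jan 12 2019.

Mon Nov 12 2018, Wed Dec 12 2018, Sat Jan 12 2019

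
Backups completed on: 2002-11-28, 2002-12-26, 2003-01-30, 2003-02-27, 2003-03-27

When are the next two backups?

2003-04-24, 2003-05-29

All Thursdays; the gaps (28, 35, 28, 28) vary with month length.
This is the last Thursday of each month.
Last Thursday of April 2003: 2003-04-24.
May 2003 ends with Thursday 2003-05-29.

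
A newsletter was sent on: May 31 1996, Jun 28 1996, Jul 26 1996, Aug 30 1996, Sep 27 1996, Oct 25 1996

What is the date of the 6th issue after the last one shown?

Apr 25 1997

Every date is a Friday; gaps 28, 28, 35, 28, 28 days.
Each is the last Friday of its month (at least one falls on the 29th or later, ruling out '4th Friday').
November 1996 ends with Friday Nov 29 1996.
December 1996 ends with Friday Dec 27 1996.
Last Friday of January 1997: Jan 31 1997.
Last Friday of February 1997: Feb 28 1997.
March 1997 ends with Friday Mar 28 1997.
April 1997 ends with Friday Apr 25 1997.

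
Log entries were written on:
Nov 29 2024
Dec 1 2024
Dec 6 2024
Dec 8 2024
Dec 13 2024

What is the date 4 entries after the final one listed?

Dec 27 2024

Every event lands on a Friday or Sunday (gaps cycle 2, 5, 2, 5).
So the schedule is: every Friday and Sunday.
The following Sunday is Dec 15 2024.
Next Friday: Dec 20 2024.
The following Sunday is Dec 22 2024.
The following Friday is Dec 27 2024.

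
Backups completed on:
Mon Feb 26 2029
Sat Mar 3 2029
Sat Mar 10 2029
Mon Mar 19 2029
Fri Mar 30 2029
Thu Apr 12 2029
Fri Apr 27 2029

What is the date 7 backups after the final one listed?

Fri Oct 5 2029

The spacing grows by 2 each time: 5, 7, 9, 11, 13, 15 days.
Next gap: 17 days. Fri Apr 27 2029 + 17 days = Mon May 14 2029.
Next gap: 19 days. Mon May 14 2029 + 19 days = Sat Jun 2 2029.
Next gap: 21 days. Sat Jun 2 2029 + 21 days = Sat Jun 23 2029.
Next gap: 23 days. Sat Jun 23 2029 + 23 days = Mon Jul 16 2029.
Next gap: 25 days. Mon Jul 16 2029 + 25 days = Fri Aug 10 2029.
Next gap: 27 days. Fri Aug 10 2029 + 27 days = Thu Sep 6 2029.
Next gap: 29 days. Thu Sep 6 2029 + 29 days = Fri Oct 5 2029.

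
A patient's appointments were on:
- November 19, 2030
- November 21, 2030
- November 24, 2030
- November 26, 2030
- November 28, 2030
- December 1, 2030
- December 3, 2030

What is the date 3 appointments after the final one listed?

December 10, 2030

The gap pattern 2, 3, 2, 2, 3, 2 repeats every 3 events.
These are the Tuesdays, Thursdays and Sundays of each week.
The following Thursday is December 5, 2030.
Next Sunday: December 8, 2030.
The following Tuesday is December 10, 2030.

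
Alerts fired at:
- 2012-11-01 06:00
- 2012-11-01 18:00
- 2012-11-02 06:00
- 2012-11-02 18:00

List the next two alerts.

Gaps: 12, 12, 12 hours — each event is 12 hours after the previous one.
2012-11-02 18:00 + 12 h = 2012-11-03 06:00.
2012-11-03 06:00 + 12 h = 2012-11-03 18:00.

2012-11-03 06:00, 2012-11-03 18:00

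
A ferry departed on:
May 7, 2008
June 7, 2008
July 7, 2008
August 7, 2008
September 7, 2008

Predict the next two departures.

Each date is the 7th; the gaps (31, 30, 31, 31) track the month lengths.
The rule is the 7th of each month.
October 2008: October 7, 2008.
Next: November 2008 → November 7, 2008.

October 7, 2008; November 7, 2008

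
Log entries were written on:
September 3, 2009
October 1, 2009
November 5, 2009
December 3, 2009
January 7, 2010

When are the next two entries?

February 4, 2010; March 4, 2010

These are Thursdays at 28- or 35-day spacing (28, 35, 28, 35).
The pattern: 1st Thursday of the month.
1st Thursday of February 2010: February 4, 2010.
1st Thursday of March 2010: March 4, 2010.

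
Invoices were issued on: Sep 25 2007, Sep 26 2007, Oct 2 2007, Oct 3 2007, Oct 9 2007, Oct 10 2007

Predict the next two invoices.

Oct 16 2007, Oct 17 2007

The gap pattern 1, 6, 1, 6, 1 repeats every 2 events.
These are the Tuesdays and Wednesdays of each week.
The following Tuesday is Oct 16 2007.
The following Wednesday is Oct 17 2007.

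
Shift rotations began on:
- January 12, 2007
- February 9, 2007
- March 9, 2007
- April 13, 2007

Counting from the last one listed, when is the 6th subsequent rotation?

These are Fridays at 28- or 35-day spacing (28, 28, 35).
The pattern: 2nd Friday of the month.
May 2007 — 2nd Friday is May 11, 2007.
2nd Friday of June 2007: June 8, 2007.
2nd Friday of July 2007: July 13, 2007.
2nd Friday of August 2007: August 10, 2007.
2nd Friday of September 2007: September 14, 2007.
October 2007 — 2nd Friday is October 12, 2007.

October 12, 2007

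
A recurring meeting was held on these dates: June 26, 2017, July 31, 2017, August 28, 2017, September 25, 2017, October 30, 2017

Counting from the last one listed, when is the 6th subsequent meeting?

These are Mondays with 35, 28, 28, 35-day gaps.
Each is the final Monday of its month — July 31, 2017 is past the 28th, so '4th Monday' doesn't fit.
Last Monday of November 2017: November 27, 2017.
Last Monday of December 2017: December 25, 2017.
Last Monday of January 2018: January 29, 2018.
Last Monday of February 2018: February 26, 2018.
March 2018 ends with Monday March 26, 2018.
Last Monday of April 2018: April 30, 2018.

April 30, 2018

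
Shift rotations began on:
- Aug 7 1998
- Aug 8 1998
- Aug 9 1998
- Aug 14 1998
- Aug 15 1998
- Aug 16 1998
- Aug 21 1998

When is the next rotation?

The gap pattern 1, 1, 5, 1, 1, 5 repeats every 3 events.
These are the Fridays, Saturdays and Sundays of each week.
The following Saturday is Aug 22 1998.

Aug 22 1998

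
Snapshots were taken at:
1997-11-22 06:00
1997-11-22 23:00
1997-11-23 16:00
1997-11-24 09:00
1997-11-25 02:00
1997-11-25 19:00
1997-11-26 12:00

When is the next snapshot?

1997-11-27 05:00

Gaps: 17, 17, 17, 17, 17, 17 hours — each event is 17 hours after the previous one.
1997-11-26 12:00 + 17 h = 1997-11-27 05:00.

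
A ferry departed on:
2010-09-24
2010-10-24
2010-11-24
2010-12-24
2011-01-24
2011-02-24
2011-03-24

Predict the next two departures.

2011-04-24, 2011-05-24

The day-of-month is always 24 (30, 31, 30, 31, 31, 28 days between events).
So this recurs on the 24th of each month.
Next: April 2011 → 2011-04-24.
Next: May 2011 → 2011-05-24.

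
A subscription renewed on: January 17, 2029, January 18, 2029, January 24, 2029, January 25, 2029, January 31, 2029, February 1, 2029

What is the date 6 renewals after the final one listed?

Gaps: 1, 6, 1, 6, 1 days — not constant, but cyclic with period 2.
The events fall on every Wednesday and Thursday.
The following Wednesday is February 7, 2029.
The following Thursday is February 8, 2029.
The following Wednesday is February 14, 2029.
The following Thursday is February 15, 2029.
Next Wednesday: February 21, 2029.
The following Thursday is February 22, 2029.

February 22, 2029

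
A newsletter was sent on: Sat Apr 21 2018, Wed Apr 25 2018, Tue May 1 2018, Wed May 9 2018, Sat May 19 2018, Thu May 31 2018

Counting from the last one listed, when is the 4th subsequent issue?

Intervals are 4, 6, 8, 10, 12 days — an arithmetic progression with common difference 2.
Next gap: 14 days. Thu May 31 2018 + 14 days = Thu Jun 14 2018.
Next gap: 16 days. Thu Jun 14 2018 + 16 days = Sat Jun 30 2018.
Next gap: 18 days. Sat Jun 30 2018 + 18 days = Wed Jul 18 2018.
Next gap: 20 days. Wed Jul 18 2018 + 20 days = Tue Aug 7 2018.

Tue Aug 7 2018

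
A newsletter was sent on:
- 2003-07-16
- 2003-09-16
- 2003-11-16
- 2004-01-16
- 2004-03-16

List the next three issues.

2004-05-16, 2004-07-16, 2004-09-16

Gaps: 62, 61, 61, 60 days — not constant. Every event is on the 16th of the month.
Pattern: the 16th of every 2 months.
Next: May 2004 → 2004-05-16.
July 2004: 2004-07-16.
September 2004: 2004-09-16.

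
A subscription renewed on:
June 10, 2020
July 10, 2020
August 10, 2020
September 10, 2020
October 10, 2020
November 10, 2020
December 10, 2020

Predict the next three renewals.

January 10, 2021; February 10, 2021; March 10, 2021

Gaps: 30, 31, 31, 30, 31, 30 days — not constant. Every event is on the 10th of the month.
Pattern: the 10th of each month.
January 2021: January 10, 2021.
Next: February 2021 → February 10, 2021.
March 2021: March 10, 2021.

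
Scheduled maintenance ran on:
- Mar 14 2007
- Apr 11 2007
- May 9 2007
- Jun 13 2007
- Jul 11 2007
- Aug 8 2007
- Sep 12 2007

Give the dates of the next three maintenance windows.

Oct 10 2007, Nov 14 2007, Dec 12 2007

All dates are Wednesdays, 28, 28, 35, 28, 28, 35 days apart.
Specifically, the 2nd Wednesday of each month.
2nd Wednesday of October 2007: Oct 10 2007.
November 2007 — 2nd Wednesday is Nov 14 2007.
December 2007 — 2nd Wednesday is Dec 12 2007.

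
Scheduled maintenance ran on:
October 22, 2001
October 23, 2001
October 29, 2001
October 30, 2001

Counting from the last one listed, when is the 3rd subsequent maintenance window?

November 12, 2001

The gap pattern 1, 6, 1 repeats every 2 events.
These are the Mondays and Tuesdays of each week.
Next Monday: November 5, 2001.
Next Tuesday: November 6, 2001.
Next Monday: November 12, 2001.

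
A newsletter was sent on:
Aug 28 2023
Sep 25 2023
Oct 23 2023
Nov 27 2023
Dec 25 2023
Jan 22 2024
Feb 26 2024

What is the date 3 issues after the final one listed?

May 27 2024

All dates are Mondays, 28, 28, 35, 28, 28, 35 days apart.
Specifically, the 4th Monday of each month.
March 2024 — 4th Monday is Mar 25 2024.
April 2024 — 4th Monday is Apr 22 2024.
May 2024 — 4th Monday is May 27 2024.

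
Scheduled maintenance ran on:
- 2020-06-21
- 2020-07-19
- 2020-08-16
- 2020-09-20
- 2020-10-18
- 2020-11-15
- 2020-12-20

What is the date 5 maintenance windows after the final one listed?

2021-05-16

These are Sundays at 28- or 35-day spacing (28, 28, 35, 28, 28, 35).
The pattern: 3rd Sunday of the month.
3rd Sunday of January 2021: 2021-01-17.
February 2021 — 3rd Sunday is 2021-02-21.
3rd Sunday of March 2021: 2021-03-21.
April 2021 — 3rd Sunday is 2021-04-18.
May 2021 — 3rd Sunday is 2021-05-16.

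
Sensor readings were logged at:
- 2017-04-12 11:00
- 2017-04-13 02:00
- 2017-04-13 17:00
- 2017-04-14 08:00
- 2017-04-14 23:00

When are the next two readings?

The interval is a steady 15 hours (15, 15, 15, 15).
2017-04-14 23:00 + 15 h = 2017-04-15 14:00.
2017-04-15 14:00 + 15 h = 2017-04-16 05:00.

2017-04-15 14:00, 2017-04-16 05:00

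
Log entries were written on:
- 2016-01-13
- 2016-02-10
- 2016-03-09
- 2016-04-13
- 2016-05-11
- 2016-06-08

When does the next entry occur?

2016-07-13

Gaps: 28, 28, 35, 28, 28 days — a mix of 28 and 35. Every date is a Wednesday.
Each is the 2nd Wednesday of its month.
July 2016 — 2nd Wednesday is 2016-07-13.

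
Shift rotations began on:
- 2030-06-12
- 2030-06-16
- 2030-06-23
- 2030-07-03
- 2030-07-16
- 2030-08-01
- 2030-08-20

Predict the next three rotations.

Gaps: 4, 7, 10, 13, 16, 19 days — each gap is 3 larger than the previous one.
Next gap: 22 days. 2030-08-20 + 22 days = 2030-09-11.
Next gap: 25 days. 2030-09-11 + 25 days = 2030-10-06.
Next gap: 28 days. 2030-10-06 + 28 days = 2030-11-03.

2030-09-11, 2030-10-06, 2030-11-03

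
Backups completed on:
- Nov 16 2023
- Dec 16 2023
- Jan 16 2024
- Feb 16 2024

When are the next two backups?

Mar 16 2024, Apr 16 2024

Gaps: 30, 31, 31 days — not constant. Every event is on the 16th of the month.
Pattern: the 16th of each month.
Next: March 2024 → Mar 16 2024.
April 2024: Apr 16 2024.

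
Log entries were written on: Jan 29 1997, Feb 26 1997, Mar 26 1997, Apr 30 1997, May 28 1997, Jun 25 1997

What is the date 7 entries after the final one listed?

Jan 28 1998

Every date is a Wednesday; gaps 28, 28, 35, 28, 28 days.
Each is the last Wednesday of its month (at least one falls on the 29th or later, ruling out '4th Wednesday').
July 1997 ends with Wednesday Jul 30 1997.
August 1997 ends with Wednesday Aug 27 1997.
Last Wednesday of September 1997: Sep 24 1997.
October 1997 ends with Wednesday Oct 29 1997.
November 1997 ends with Wednesday Nov 26 1997.
Last Wednesday of December 1997: Dec 31 1997.
January 1998 ends with Wednesday Jan 28 1998.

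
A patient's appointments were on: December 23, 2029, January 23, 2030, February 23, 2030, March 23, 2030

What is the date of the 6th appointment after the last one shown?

Each date is the 23rd; the gaps (31, 31, 28) track the month lengths.
The rule is the 23rd of each month.
Next: April 2030 → April 23, 2030.
Next: May 2030 → May 23, 2030.
Next: June 2030 → June 23, 2030.
Next: July 2030 → July 23, 2030.
August 2030: August 23, 2030.
September 2030: September 23, 2030.

September 23, 2030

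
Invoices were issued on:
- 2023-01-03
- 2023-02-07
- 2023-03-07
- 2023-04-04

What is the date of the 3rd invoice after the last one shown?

2023-07-04

All dates are Tuesdays, 35, 28, 28 days apart.
Specifically, the 1st Tuesday of each month.
1st Tuesday of May 2023: 2023-05-02.
June 2023 — 1st Tuesday is 2023-06-06.
1st Tuesday of July 2023: 2023-07-04.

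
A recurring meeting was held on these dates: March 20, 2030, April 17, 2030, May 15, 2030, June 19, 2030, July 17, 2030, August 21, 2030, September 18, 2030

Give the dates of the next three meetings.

October 16, 2030; November 20, 2030; December 18, 2030

Gaps: 28, 28, 35, 28, 35, 28 days — a mix of 28 and 35. Every date is a Wednesday.
Each is the 3rd Wednesday of its month.
October 2030 — 3rd Wednesday is October 16, 2030.
November 2030 — 3rd Wednesday is November 20, 2030.
3rd Wednesday of December 2030: December 18, 2030.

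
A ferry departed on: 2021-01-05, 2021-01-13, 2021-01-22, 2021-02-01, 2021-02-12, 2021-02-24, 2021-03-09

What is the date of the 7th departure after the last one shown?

Intervals are 8, 9, 10, 11, 12, 13 days — an arithmetic progression with common difference 1.
Next gap: 14 days. 2021-03-09 + 14 days = 2021-03-23.
Next gap: 15 days. 2021-03-23 + 15 days = 2021-04-07.
Next gap: 16 days. 2021-04-07 + 16 days = 2021-04-23.
Next gap: 17 days. 2021-04-23 + 17 days = 2021-05-10.
Next gap: 18 days. 2021-05-10 + 18 days = 2021-05-28.
Next gap: 19 days. 2021-05-28 + 19 days = 2021-06-16.
Next gap: 20 days. 2021-06-16 + 20 days = 2021-07-06.

2021-07-06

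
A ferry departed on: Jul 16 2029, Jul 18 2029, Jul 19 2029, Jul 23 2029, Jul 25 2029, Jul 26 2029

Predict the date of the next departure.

The gap pattern 2, 1, 4, 2, 1 repeats every 3 events.
These are the Mondays, Wednesdays and Thursdays of each week.
The following Monday is Jul 30 2029.

Jul 30 2029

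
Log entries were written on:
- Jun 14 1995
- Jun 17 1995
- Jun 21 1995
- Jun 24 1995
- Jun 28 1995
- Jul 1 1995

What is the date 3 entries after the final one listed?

Jul 12 1995

Every event lands on a Wednesday or Saturday (gaps cycle 3, 4, 3, 4, 3).
So the schedule is: every Wednesday and Saturday.
Next Wednesday: Jul 5 1995.
Next Saturday: Jul 8 1995.
Next Wednesday: Jul 12 1995.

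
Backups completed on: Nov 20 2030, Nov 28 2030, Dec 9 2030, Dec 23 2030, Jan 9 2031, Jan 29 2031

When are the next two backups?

The spacing grows by 3 each time: 8, 11, 14, 17, 20 days.
Next gap: 23 days. Jan 29 2031 + 23 days = Feb 21 2031.
Next gap: 26 days. Feb 21 2031 + 26 days = Mar 19 2031.

Feb 21 2031, Mar 19 2031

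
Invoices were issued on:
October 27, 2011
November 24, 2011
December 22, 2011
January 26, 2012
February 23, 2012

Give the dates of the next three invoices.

March 22, 2012; April 26, 2012; May 24, 2012

All dates are Thursdays, 28, 28, 35, 28 days apart.
Specifically, the 4th Thursday of each month.
4th Thursday of March 2012: March 22, 2012.
4th Thursday of April 2012: April 26, 2012.
4th Thursday of May 2012: May 24, 2012.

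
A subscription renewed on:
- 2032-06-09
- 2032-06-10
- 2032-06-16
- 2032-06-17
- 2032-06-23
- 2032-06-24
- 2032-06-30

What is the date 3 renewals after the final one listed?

2032-07-08

Every event lands on a Wednesday or Thursday (gaps cycle 1, 6, 1, 6, 1, 6).
So the schedule is: every Wednesday and Thursday.
The following Thursday is 2032-07-01.
Next Wednesday: 2032-07-07.
The following Thursday is 2032-07-08.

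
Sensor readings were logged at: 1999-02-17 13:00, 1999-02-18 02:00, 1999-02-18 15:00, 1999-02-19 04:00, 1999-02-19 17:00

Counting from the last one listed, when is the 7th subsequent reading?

1999-02-23 12:00

Spacing: 13, 13, 13, 13 h — constant 13 h.
1999-02-19 17:00 + 13 h = 1999-02-20 06:00.
1999-02-20 06:00 + 13 h = 1999-02-20 19:00.
1999-02-20 19:00 + 13 h = 1999-02-21 08:00.
1999-02-21 08:00 + 13 h = 1999-02-21 21:00.
1999-02-21 21:00 + 13 h = 1999-02-22 10:00.
1999-02-22 10:00 + 13 h = 1999-02-22 23:00.
1999-02-22 23:00 + 13 h = 1999-02-23 12:00.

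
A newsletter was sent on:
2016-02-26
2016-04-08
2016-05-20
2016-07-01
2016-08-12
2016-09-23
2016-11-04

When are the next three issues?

Every event comes 42 days after the last (42, 42, 42, 42, 42, 42).
2016-11-04 + 42 days = 2016-12-16.
2016-12-16 + 42 days = 2017-01-27.
2017-01-27 + 42 days = 2017-03-10.

2016-12-16, 2017-01-27, 2017-03-10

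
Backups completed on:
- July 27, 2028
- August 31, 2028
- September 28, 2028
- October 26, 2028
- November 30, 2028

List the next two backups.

All Thursdays; the gaps (35, 28, 28, 35) vary with month length.
This is the last Thursday of each month.
December 2028 ends with Thursday December 28, 2028.
January 2029 ends with Thursday January 25, 2029.

December 28, 2028; January 25, 2029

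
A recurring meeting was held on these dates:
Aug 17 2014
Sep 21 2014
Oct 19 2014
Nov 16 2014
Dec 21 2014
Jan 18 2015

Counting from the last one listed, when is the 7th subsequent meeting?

These are Sundays at 28- or 35-day spacing (35, 28, 28, 35, 28).
The pattern: 3rd Sunday of the month.
February 2015 — 3rd Sunday is Feb 15 2015.
March 2015 — 3rd Sunday is Mar 15 2015.
3rd Sunday of April 2015: Apr 19 2015.
May 2015 — 3rd Sunday is May 17 2015.
June 2015 — 3rd Sunday is Jun 21 2015.
3rd Sunday of July 2015: Jul 19 2015.
3rd Sunday of August 2015: Aug 16 2015.

Aug 16 2015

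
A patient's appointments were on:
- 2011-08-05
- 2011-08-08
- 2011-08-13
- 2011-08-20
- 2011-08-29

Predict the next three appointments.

2011-09-09, 2011-09-22, 2011-10-07

Intervals are 3, 5, 7, 9 days — an arithmetic progression with common difference 2.
Next gap: 11 days. 2011-08-29 + 11 days = 2011-09-09.
Next gap: 13 days. 2011-09-09 + 13 days = 2011-09-22.
Next gap: 15 days. 2011-09-22 + 15 days = 2011-10-07.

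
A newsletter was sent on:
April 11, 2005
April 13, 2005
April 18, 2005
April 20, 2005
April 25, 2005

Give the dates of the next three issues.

The gap pattern 2, 5, 2, 5 repeats every 2 events.
These are the Mondays and Wednesdays of each week.
The following Wednesday is April 27, 2005.
The following Monday is May 2, 2005.
The following Wednesday is May 4, 2005.

April 27, 2005; May 2, 2005; May 4, 2005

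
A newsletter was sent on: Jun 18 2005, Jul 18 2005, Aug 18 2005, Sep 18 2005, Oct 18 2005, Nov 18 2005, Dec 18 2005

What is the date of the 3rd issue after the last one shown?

Mar 18 2006

Each date is the 18th; the gaps (30, 31, 31, 30, 31, 30) track the month lengths.
The rule is the 18th of each month.
January 2006: Jan 18 2006.
Next: February 2006 → Feb 18 2006.
March 2006: Mar 18 2006.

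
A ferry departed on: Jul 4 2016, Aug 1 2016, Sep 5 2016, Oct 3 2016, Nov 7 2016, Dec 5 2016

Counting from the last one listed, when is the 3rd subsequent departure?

Mar 6 2017

These are Mondays at 28- or 35-day spacing (28, 35, 28, 35, 28).
The pattern: 1st Monday of the month.
January 2017 — 1st Monday is Jan 2 2017.
1st Monday of February 2017: Feb 6 2017.
1st Monday of March 2017: Mar 6 2017.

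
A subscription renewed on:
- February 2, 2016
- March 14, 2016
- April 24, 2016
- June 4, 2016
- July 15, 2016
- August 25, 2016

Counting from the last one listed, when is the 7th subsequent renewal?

June 8, 2017

Every event comes 41 days after the last (41, 41, 41, 41, 41).
August 25, 2016 + 41 days = October 5, 2016.
October 5, 2016 + 41 days = November 15, 2016.
November 15, 2016 + 41 days = December 26, 2016.
December 26, 2016 + 41 days = February 5, 2017.
February 5, 2017 + 41 days = March 18, 2017.
March 18, 2017 + 41 days = April 28, 2017.
April 28, 2017 + 41 days = June 8, 2017.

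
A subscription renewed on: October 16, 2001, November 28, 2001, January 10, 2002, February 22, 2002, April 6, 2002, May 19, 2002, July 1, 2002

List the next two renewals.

Gaps between consecutive events: 43, 43, 43, 43, 43, 43 days — a constant 43-day interval.
July 1, 2002 + 43 days = August 13, 2002.
August 13, 2002 + 43 days = September 25, 2002.

August 13, 2002; September 25, 2002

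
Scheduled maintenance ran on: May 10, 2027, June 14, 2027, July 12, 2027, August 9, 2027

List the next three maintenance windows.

All dates are Mondays, 35, 28, 28 days apart.
Specifically, the 2nd Monday of each month.
2nd Monday of September 2027: September 13, 2027.
October 2027 — 2nd Monday is October 11, 2027.
2nd Monday of November 2027: November 8, 2027.

September 13, 2027; October 11, 2027; November 8, 2027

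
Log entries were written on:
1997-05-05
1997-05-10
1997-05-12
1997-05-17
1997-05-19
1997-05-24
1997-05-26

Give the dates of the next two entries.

The gap pattern 5, 2, 5, 2, 5, 2 repeats every 2 events.
These are the Mondays and Saturdays of each week.
The following Saturday is 1997-05-31.
The following Monday is 1997-06-02.

1997-05-31, 1997-06-02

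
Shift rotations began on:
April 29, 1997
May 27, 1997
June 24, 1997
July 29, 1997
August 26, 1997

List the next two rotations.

September 30, 1997; October 28, 1997

These are Tuesdays with 28, 28, 35, 28-day gaps.
Each is the final Tuesday of its month — April 29, 1997 is past the 28th, so '4th Tuesday' doesn't fit.
September 1997 ends with Tuesday September 30, 1997.
Last Tuesday of October 1997: October 28, 1997.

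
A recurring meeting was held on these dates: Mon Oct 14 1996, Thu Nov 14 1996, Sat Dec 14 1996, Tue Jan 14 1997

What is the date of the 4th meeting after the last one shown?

Gaps: 31, 30, 31 days — not constant. Every event is on the 14th of the month.
Pattern: the 14th of each month.
February 1997: Fri Feb 14 1997.
March 1997: Fri Mar 14 1997.
Next: April 1997 → Mon Apr 14 1997.
Next: May 1997 → Wed May 14 1997.

Wed May 14 1997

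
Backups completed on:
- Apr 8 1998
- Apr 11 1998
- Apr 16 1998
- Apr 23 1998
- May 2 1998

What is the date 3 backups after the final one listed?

Intervals are 3, 5, 7, 9 days — an arithmetic progression with common difference 2.
Next gap: 11 days. May 2 1998 + 11 days = May 13 1998.
Next gap: 13 days. May 13 1998 + 13 days = May 26 1998.
Next gap: 15 days. May 26 1998 + 15 days = Jun 10 1998.

Jun 10 1998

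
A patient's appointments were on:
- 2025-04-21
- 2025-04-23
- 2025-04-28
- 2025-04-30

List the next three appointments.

2025-05-05, 2025-05-07, 2025-05-12

Gaps: 2, 5, 2 days — not constant, but cyclic with period 2.
The events fall on every Monday and Wednesday.
The following Monday is 2025-05-05.
The following Wednesday is 2025-05-07.
Next Monday: 2025-05-12.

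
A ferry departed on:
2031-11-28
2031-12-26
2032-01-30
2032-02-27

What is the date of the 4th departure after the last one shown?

All Fridays; the gaps (28, 35, 28) vary with month length.
This is the last Friday of each month.
March 2032 ends with Friday 2032-03-26.
Last Friday of April 2032: 2032-04-30.
Last Friday of May 2032: 2032-05-28.
Last Friday of June 2032: 2032-06-25.

2032-06-25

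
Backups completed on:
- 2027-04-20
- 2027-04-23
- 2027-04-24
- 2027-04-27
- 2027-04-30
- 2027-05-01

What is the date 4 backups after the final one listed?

Every event lands on a Tuesday or Friday or Saturday (gaps cycle 3, 1, 3, 3, 1).
So the schedule is: every Tuesday, Friday and Saturday.
Next Tuesday: 2027-05-04.
The following Friday is 2027-05-07.
Next Saturday: 2027-05-08.
Next Tuesday: 2027-05-11.

2027-05-11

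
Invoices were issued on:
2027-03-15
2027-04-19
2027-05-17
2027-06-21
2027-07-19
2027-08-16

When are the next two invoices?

2027-09-20, 2027-10-18

These are Mondays at 28- or 35-day spacing (35, 28, 35, 28, 28).
The pattern: 3rd Monday of the month.
3rd Monday of September 2027: 2027-09-20.
3rd Monday of October 2027: 2027-10-18.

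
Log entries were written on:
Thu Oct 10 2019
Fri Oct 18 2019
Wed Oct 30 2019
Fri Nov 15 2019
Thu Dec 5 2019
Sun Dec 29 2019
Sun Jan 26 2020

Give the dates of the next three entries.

Gaps: 8, 12, 16, 20, 24, 28 days — each gap is 4 larger than the previous one.
Next gap: 32 days. Sun Jan 26 2020 + 32 days = Thu Feb 27 2020.
Next gap: 36 days. Thu Feb 27 2020 + 36 days = Fri Apr 3 2020.
Next gap: 40 days. Fri Apr 3 2020 + 40 days = Wed May 13 2020.

Thu Feb 27 2020, Fri Apr 3 2020, Wed May 13 2020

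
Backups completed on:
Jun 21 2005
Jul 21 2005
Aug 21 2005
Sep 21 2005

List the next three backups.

The day-of-month is always 21 (30, 31, 31 days between events).
So this recurs on the 21st of each month.
October 2005: Oct 21 2005.
Next: November 2005 → Nov 21 2005.
Next: December 2005 → Dec 21 2005.

Oct 21 2005, Nov 21 2005, Dec 21 2005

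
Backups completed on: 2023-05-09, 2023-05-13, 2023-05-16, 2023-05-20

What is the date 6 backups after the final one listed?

2023-06-10

Every event lands on a Tuesday or Saturday (gaps cycle 4, 3, 4).
So the schedule is: every Tuesday and Saturday.
The following Tuesday is 2023-05-23.
The following Saturday is 2023-05-27.
The following Tuesday is 2023-05-30.
Next Saturday: 2023-06-03.
Next Tuesday: 2023-06-06.
The following Saturday is 2023-06-10.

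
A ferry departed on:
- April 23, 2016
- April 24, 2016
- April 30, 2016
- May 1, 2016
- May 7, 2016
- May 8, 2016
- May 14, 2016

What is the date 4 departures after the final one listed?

May 28, 2016

Gaps: 1, 6, 1, 6, 1, 6 days — not constant, but cyclic with period 2.
The events fall on every Saturday and Sunday.
The following Sunday is May 15, 2016.
Next Saturday: May 21, 2016.
The following Sunday is May 22, 2016.
Next Saturday: May 28, 2016.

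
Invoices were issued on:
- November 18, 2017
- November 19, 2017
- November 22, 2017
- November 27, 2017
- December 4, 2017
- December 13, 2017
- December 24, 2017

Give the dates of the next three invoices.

The spacing grows by 2 each time: 1, 3, 5, 7, 9, 11 days.
Next gap: 13 days. December 24, 2017 + 13 days = January 6, 2018.
Next gap: 15 days. January 6, 2018 + 15 days = January 21, 2018.
Next gap: 17 days. January 21, 2018 + 17 days = February 7, 2018.

January 6, 2018; January 21, 2018; February 7, 2018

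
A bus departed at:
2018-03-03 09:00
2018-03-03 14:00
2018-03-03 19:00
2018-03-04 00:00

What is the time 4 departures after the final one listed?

2018-03-04 20:00

The interval is a steady 5 hours (5, 5, 5).
2018-03-04 00:00 + 5 h = 2018-03-04 05:00.
2018-03-04 05:00 + 5 h = 2018-03-04 10:00.
2018-03-04 10:00 + 5 h = 2018-03-04 15:00.
2018-03-04 15:00 + 5 h = 2018-03-04 20:00.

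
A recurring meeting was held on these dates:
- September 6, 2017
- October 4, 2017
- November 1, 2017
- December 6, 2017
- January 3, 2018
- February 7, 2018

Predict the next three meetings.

Gaps: 28, 28, 35, 28, 35 days — a mix of 28 and 35. Every date is a Wednesday.
Each is the 1st Wednesday of its month.
March 2018 — 1st Wednesday is March 7, 2018.
April 2018 — 1st Wednesday is April 4, 2018.
1st Wednesday of May 2018: May 2, 2018.

March 7, 2018; April 4, 2018; May 2, 2018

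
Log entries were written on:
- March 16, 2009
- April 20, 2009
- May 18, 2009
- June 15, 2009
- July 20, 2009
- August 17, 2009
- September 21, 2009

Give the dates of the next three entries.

October 19, 2009; November 16, 2009; December 21, 2009

These are Mondays at 28- or 35-day spacing (35, 28, 28, 35, 28, 35).
The pattern: 3rd Monday of the month.
October 2009 — 3rd Monday is October 19, 2009.
November 2009 — 3rd Monday is November 16, 2009.
3rd Monday of December 2009: December 21, 2009.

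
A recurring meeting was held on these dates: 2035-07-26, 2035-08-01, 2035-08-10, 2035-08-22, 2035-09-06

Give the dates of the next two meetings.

Intervals are 6, 9, 12, 15 days — an arithmetic progression with common difference 3.
Next gap: 18 days. 2035-09-06 + 18 days = 2035-09-24.
Next gap: 21 days. 2035-09-24 + 21 days = 2035-10-15.

2035-09-24, 2035-10-15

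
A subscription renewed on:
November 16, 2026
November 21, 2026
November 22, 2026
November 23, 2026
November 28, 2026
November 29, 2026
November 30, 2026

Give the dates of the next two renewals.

The gap pattern 5, 1, 1, 5, 1, 1 repeats every 3 events.
These are the Mondays, Saturdays and Sundays of each week.
The following Saturday is December 5, 2026.
The following Sunday is December 6, 2026.

December 5, 2026; December 6, 2026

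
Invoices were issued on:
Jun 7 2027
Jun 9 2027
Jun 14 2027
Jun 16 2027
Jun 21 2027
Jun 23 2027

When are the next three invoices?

Jun 28 2027, Jun 30 2027, Jul 5 2027

Gaps: 2, 5, 2, 5, 2 days — not constant, but cyclic with period 2.
The events fall on every Monday and Wednesday.
The following Monday is Jun 28 2027.
Next Wednesday: Jun 30 2027.
The following Monday is Jul 5 2027.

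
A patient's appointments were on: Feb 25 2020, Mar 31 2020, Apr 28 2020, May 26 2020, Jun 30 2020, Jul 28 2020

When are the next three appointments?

Aug 25 2020, Sep 29 2020, Oct 27 2020

These are Tuesdays with 35, 28, 28, 35, 28-day gaps.
Each is the final Tuesday of its month — Mar 31 2020 is past the 28th, so '4th Tuesday' doesn't fit.
August 2020 ends with Tuesday Aug 25 2020.
September 2020 ends with Tuesday Sep 29 2020.
Last Tuesday of October 2020: Oct 27 2020.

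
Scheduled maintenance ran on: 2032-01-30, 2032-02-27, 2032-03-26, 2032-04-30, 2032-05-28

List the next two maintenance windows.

2032-06-25, 2032-07-30

These are Fridays with 28, 28, 35, 28-day gaps.
Each is the final Friday of its month — 2032-01-30 is past the 28th, so '4th Friday' doesn't fit.
June 2032 ends with Friday 2032-06-25.
Last Friday of July 2032: 2032-07-30.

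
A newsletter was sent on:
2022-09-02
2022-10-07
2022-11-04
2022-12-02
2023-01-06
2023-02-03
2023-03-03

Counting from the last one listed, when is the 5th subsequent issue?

Gaps: 35, 28, 28, 35, 28, 28 days — a mix of 28 and 35. Every date is a Friday.
Each is the 1st Friday of its month.
April 2023 — 1st Friday is 2023-04-07.
May 2023 — 1st Friday is 2023-05-05.
June 2023 — 1st Friday is 2023-06-02.
July 2023 — 1st Friday is 2023-07-07.
August 2023 — 1st Friday is 2023-08-04.

2023-08-04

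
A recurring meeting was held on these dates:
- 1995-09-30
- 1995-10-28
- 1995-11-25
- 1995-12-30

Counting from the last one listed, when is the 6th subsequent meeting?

1996-06-29

Every date is a Saturday; gaps 28, 28, 35 days.
Each is the last Saturday of its month (at least one falls on the 29th or later, ruling out '4th Saturday').
January 1996 ends with Saturday 1996-01-27.
Last Saturday of February 1996: 1996-02-24.
March 1996 ends with Saturday 1996-03-30.
April 1996 ends with Saturday 1996-04-27.
May 1996 ends with Saturday 1996-05-25.
Last Saturday of June 1996: 1996-06-29.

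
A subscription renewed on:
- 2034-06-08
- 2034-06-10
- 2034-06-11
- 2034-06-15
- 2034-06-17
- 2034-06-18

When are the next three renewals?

Gaps: 2, 1, 4, 2, 1 days — not constant, but cyclic with period 3.
The events fall on every Thursday, Saturday and Sunday.
Next Thursday: 2034-06-22.
The following Saturday is 2034-06-24.
The following Sunday is 2034-06-25.

2034-06-22, 2034-06-24, 2034-06-25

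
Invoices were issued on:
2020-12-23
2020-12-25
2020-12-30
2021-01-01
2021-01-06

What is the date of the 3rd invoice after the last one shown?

The gap pattern 2, 5, 2, 5 repeats every 2 events.
These are the Wednesdays and Fridays of each week.
Next Friday: 2021-01-08.
Next Wednesday: 2021-01-13.
The following Friday is 2021-01-15.

2021-01-15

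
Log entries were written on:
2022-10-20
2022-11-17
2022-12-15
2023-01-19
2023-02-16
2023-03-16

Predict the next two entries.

2023-04-20, 2023-05-18

Gaps: 28, 28, 35, 28, 28 days — a mix of 28 and 35. Every date is a Thursday.
Each is the 3rd Thursday of its month.
April 2023 — 3rd Thursday is 2023-04-20.
May 2023 — 3rd Thursday is 2023-05-18.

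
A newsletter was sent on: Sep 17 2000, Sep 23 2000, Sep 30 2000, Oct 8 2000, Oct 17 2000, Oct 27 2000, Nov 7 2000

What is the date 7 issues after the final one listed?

The spacing grows by 1 each time: 6, 7, 8, 9, 10, 11 days.
Next gap: 12 days. Nov 7 2000 + 12 days = Nov 19 2000.
Next gap: 13 days. Nov 19 2000 + 13 days = Dec 2 2000.
Next gap: 14 days. Dec 2 2000 + 14 days = Dec 16 2000.
Next gap: 15 days. Dec 16 2000 + 15 days = Dec 31 2000.
Next gap: 16 days. Dec 31 2000 + 16 days = Jan 16 2001.
Next gap: 17 days. Jan 16 2001 + 17 days = Feb 2 2001.
Next gap: 18 days. Feb 2 2001 + 18 days = Feb 20 2001.

Feb 20 2001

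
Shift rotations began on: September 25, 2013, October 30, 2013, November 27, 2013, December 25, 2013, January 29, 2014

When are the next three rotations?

February 26, 2014; March 26, 2014; April 30, 2014

These are Wednesdays with 35, 28, 28, 35-day gaps.
Each is the final Wednesday of its month — October 30, 2013 is past the 28th, so '4th Wednesday' doesn't fit.
February 2014 ends with Wednesday February 26, 2014.
March 2014 ends with Wednesday March 26, 2014.
Last Wednesday of April 2014: April 30, 2014.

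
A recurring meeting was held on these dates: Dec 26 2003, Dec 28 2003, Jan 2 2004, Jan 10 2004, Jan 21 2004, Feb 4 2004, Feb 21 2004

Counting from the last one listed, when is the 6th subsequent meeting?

The spacing grows by 3 each time: 2, 5, 8, 11, 14, 17 days.
Next gap: 20 days. Feb 21 2004 + 20 days = Mar 12 2004.
Next gap: 23 days. Mar 12 2004 + 23 days = Apr 4 2004.
Next gap: 26 days. Apr 4 2004 + 26 days = Apr 30 2004.
Next gap: 29 days. Apr 30 2004 + 29 days = May 29 2004.
Next gap: 32 days. May 29 2004 + 32 days = Jun 30 2004.
Next gap: 35 days. Jun 30 2004 + 35 days = Aug 4 2004.

Aug 4 2004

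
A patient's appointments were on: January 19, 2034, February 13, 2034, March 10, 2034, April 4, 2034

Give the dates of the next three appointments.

Gaps between consecutive events: 25, 25, 25 days — a constant 25-day interval.
April 4, 2034 + 25 days = April 29, 2034.
April 29, 2034 + 25 days = May 24, 2034.
May 24, 2034 + 25 days = June 18, 2034.

April 29, 2034; May 24, 2034; June 18, 2034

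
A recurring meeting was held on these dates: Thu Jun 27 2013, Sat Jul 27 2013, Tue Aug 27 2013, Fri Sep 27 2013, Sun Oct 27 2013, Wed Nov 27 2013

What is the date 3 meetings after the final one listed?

Thu Feb 27 2014

Each date is the 27th; the gaps (30, 31, 31, 30, 31) track the month lengths.
The rule is the 27th of each month.
Next: December 2013 → Fri Dec 27 2013.
January 2014: Mon Jan 27 2014.
February 2014: Thu Feb 27 2014.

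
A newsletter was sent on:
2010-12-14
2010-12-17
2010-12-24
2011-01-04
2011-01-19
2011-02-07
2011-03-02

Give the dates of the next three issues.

Intervals are 3, 7, 11, 15, 19, 23 days — an arithmetic progression with common difference 4.
Next gap: 27 days. 2011-03-02 + 27 days = 2011-03-29.
Next gap: 31 days. 2011-03-29 + 31 days = 2011-04-29.
Next gap: 35 days. 2011-04-29 + 35 days = 2011-06-03.

2011-03-29, 2011-04-29, 2011-06-03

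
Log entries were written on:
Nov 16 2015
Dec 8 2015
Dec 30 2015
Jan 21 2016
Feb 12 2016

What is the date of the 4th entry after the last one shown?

May 10 2016

Every event comes 22 days after the last (22, 22, 22, 22).
Feb 12 2016 + 22 days = Mar 5 2016.
Mar 5 2016 + 22 days = Mar 27 2016.
Mar 27 2016 + 22 days = Apr 18 2016.
Apr 18 2016 + 22 days = May 10 2016.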